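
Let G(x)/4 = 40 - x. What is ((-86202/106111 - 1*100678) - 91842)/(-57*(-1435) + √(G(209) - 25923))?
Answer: -835477683769995/354965096970632 + 10214287961*I*√26599/354965096970632 ≈ -2.3537 + 0.004693*I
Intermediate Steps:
G(x) = 160 - 4*x (G(x) = 4*(40 - x) = 160 - 4*x)
((-86202/106111 - 1*100678) - 91842)/(-57*(-1435) + √(G(209) - 25923)) = ((-86202/106111 - 1*100678) - 91842)/(-57*(-1435) + √((160 - 4*209) - 25923)) = ((-86202*1/106111 - 100678) - 91842)/(81795 + √((160 - 836) - 25923)) = ((-86202/106111 - 100678) - 91842)/(81795 + √(-676 - 25923)) = (-10683129460/106111 - 91842)/(81795 + √(-26599)) = -20428575922/(106111*(81795 + I*√26599))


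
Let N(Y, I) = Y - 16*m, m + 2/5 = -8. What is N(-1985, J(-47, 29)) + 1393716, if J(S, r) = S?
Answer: 6959327/5 ≈ 1.3919e+6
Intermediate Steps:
m = -42/5 (m = -⅖ - 8 = -42/5 ≈ -8.4000)
N(Y, I) = 672/5 + Y (N(Y, I) = Y - 16*(-42/5) = Y + 672/5 = 672/5 + Y)
N(-1985, J(-47, 29)) + 1393716 = (672/5 - 1985) + 1393716 = -9253/5 + 1393716 = 6959327/5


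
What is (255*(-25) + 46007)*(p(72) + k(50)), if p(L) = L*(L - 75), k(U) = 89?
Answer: -5033264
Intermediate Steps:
p(L) = L*(-75 + L)
(255*(-25) + 46007)*(p(72) + k(50)) = (255*(-25) + 46007)*(72*(-75 + 72) + 89) = (-6375 + 46007)*(72*(-3) + 89) = 39632*(-216 + 89) = 39632*(-127) = -5033264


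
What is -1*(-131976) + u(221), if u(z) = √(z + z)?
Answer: 131976 + √442 ≈ 1.3200e+5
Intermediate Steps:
u(z) = √2*√z (u(z) = √(2*z) = √2*√z)
-1*(-131976) + u(221) = -1*(-131976) + √2*√221 = 131976 + √442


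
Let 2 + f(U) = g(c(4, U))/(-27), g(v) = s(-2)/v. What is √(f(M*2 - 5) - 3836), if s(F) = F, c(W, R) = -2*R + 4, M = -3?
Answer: I*√52538343/117 ≈ 61.952*I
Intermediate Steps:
c(W, R) = 4 - 2*R
g(v) = -2/v
f(U) = -2 + 2/(27*(4 - 2*U)) (f(U) = -2 - 2/(4 - 2*U)/(-27) = -2 - 2/(4 - 2*U)*(-1/27) = -2 + 2/(27*(4 - 2*U)))
√(f(M*2 - 5) - 3836) = √((107 - 54*(-3*2 - 5))/(27*(-2 + (-3*2 - 5))) - 3836) = √((107 - 54*(-6 - 5))/(27*(-2 + (-6 - 5))) - 3836) = √((107 - 54*(-11))/(27*(-2 - 11)) - 3836) = √((1/27)*(107 + 594)/(-13) - 3836) = √((1/27)*(-1/13)*701 - 3836) = √(-701/351 - 3836) = √(-1347137/351) = I*√52538343/117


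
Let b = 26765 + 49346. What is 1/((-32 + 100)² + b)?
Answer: 1/80735 ≈ 1.2386e-5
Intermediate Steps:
b = 76111
1/((-32 + 100)² + b) = 1/((-32 + 100)² + 76111) = 1/(68² + 76111) = 1/(4624 + 76111) = 1/80735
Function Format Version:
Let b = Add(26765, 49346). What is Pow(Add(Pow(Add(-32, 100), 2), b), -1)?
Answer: Rational(1, 80735) ≈ 1.2386e-5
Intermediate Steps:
b = 76111
Pow(Add(Pow(Add(-32, 100), 2), b), -1) = Pow(Add(Pow(Add(-32, 100), 2), 76111), -1) = Pow(Add(Pow(68, 2), 76111), -1) = Pow(Add(4624, 76111), -1) = Pow(80735, -1) = Rational(1, 80735)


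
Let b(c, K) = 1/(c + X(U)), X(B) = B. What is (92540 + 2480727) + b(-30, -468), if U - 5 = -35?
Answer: 154396019/60 ≈ 2.5733e+6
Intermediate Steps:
U = -30 (U = 5 - 35 = -30)
b(c, K) = 1/(-30 + c) (b(c, K) = 1/(c - 30) = 1/(-30 + c))
(92540 + 2480727) + b(-30, -468) = (92540 + 2480727) + 1/(-30 - 30) = 2573267 + 1/(-60) = 2573267 - 1/60 = 154396019/60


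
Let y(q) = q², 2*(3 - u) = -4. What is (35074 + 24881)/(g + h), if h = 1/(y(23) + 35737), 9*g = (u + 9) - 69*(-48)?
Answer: 3913790454/24124145 ≈ 162.24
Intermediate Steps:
u = 5 (u = 3 - ½*(-4) = 3 + 2 = 5)
g = 3326/9 (g = ((5 + 9) - 69*(-48))/9 = (14 + 3312)/9 = (⅑)*3326 = 3326/9 ≈ 369.56)
h = 1/36266 (h = 1/(23² + 35737) = 1/(529 + 35737) = 1/36266 ≈ 2.7574e-5)
(35074 + 24881)/(g + h) = (35074 + 24881)/(3326/9 + 1/36266) = 59955/(120620725/326394) = 59955*(326394/120620725) = 3913790454/24124145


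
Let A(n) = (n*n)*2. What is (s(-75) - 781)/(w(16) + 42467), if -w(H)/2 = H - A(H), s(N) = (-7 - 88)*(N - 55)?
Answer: 11569/43459 ≈ 0.26620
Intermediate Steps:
A(n) = 2*n² (A(n) = n²*2 = 2*n²)
s(N) = 5225 - 95*N (s(N) = -95*(-55 + N) = 5225 - 95*N)
w(H) = -2*H + 4*H² (w(H) = -2*(H - 2*H²) = -2*H + 4*H²)
(s(-75) - 781)/(w(16) + 42467) = ((5225 - 95*(-75)) - 781)/(2*16*(-1 + 2*16) + 42467) = ((5225 + 7125) - 781)/(2*16*(-1 + 32) + 42467) = (12350 - 781)/(2*16*31 + 42467) = 11569/(992 + 42467) = 11569/43459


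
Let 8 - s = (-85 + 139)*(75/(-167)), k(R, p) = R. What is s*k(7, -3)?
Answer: 37702/167 ≈ 225.76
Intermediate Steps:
s = 5386/167 (s = 8 - (-85 + 139)*75/(-167) = 8 - 54*75*(-1/167) = 8 - 54*(-75)/167 = 8 - 1*(-4050/167) = 8 + 4050/167 = 5386/167 ≈ 32.251)
s*k(7, -3) = (5386/167)*7 = 37702/167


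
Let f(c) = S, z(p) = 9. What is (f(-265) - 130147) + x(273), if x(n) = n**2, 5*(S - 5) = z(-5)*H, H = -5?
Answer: -55622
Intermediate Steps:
S = -4 (S = 5 + (9*(-5))/5 = 5 + (1/5)*(-45) = 5 - 9 = -4)
f(c) = -4
(f(-265) - 130147) + x(273) = (-4 - 130147) + 273**2 = -130151 + 74529 = -55622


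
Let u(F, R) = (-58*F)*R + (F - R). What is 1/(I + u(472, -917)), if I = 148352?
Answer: 1/25253533 ≈ 3.9598e-8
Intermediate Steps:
u(F, R) = F - R - 58*F*R (u(F, R) = -58*F*R + (F - R) = F - R - 58*F*R)
1/(I + u(472, -917)) = 1/(148352 + (472 - 1*(-917) - 58*472*(-917))) = 1/(148352 + (472 + 917 + 25103792)) = 1/(148352 + 25105181) = 1/25253533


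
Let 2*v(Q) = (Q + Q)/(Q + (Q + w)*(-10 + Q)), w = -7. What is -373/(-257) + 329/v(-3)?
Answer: -10737112/771 ≈ -13926.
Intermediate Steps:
v(Q) = Q/(Q + (-10 + Q)*(-7 + Q)) (v(Q) = ((Q + Q)/(Q + (Q - 7)*(-10 + Q)))/2 = ((2*Q)/(Q + (-7 + Q)*(-10 + Q)))/2 = ((2*Q)/(Q + (-10 + Q)*(-7 + Q)))/2 = (2*Q/(Q + (-10 + Q)*(-7 + Q)))/2 = Q/(Q + (-10 + Q)*(-7 + Q)))
-373/(-257) + 329/v(-3) = -373/(-257) + 329/((-3/(70 + (-3)² - 16*(-3)))) = -373*(-1/257) + 329/((-3/(70 + 9 + 48))) = 373/257 + 329/((-3/127)) = 373/257 + 329/((-3*1/127)) = 373/257 + 329/(-3/127) = 373/257 + 329*(-127/3) = 373/257 - 41783/3 = -10737112/771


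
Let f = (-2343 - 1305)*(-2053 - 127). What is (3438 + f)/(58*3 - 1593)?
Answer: -2652026/473 ≈ -5606.8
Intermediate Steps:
f = 7952640 (f = -3648*(-2180) = 7952640)
(3438 + f)/(58*3 - 1593) = (3438 + 7952640)/(58*3 - 1593) = 7956078/(174 - 1593) = 7956078/(-1419) = 7956078*(-1/1419) = -2652026/473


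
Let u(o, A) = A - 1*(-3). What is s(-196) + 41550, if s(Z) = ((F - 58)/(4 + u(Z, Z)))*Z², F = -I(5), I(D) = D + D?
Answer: 1495034/27 ≈ 55372.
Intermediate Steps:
u(o, A) = 3 + A (u(o, A) = A + 3 = 3 + A)
I(D) = 2*D
F = -10 (F = -2*5 = -1*10 = -10)
s(Z) = -68*Z²/(7 + Z) (s(Z) = ((-10 - 58)/(4 + (3 + Z)))*Z² = (-68/(7 + Z))*Z² = -68*Z²/(7 + Z))
s(-196) + 41550 = -68*(-196)²/(7 - 196) + 41550 = -68*38416/(-189) + 41550 = -68*38416*(-1/189) + 41550 = 373184/27 + 41550 = 1495034/27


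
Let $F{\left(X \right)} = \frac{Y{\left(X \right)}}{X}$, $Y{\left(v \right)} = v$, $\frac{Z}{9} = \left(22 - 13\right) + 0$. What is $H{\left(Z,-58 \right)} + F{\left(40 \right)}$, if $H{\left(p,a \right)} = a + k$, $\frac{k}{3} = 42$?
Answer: $69$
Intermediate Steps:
$k = 126$ ($k = 3 \cdot 42 = 126$)
$Z = 81$ ($Z = 9 \left(\left(22 - 13\right) + 0\right) = 9 \left(9 + 0\right) = 9 \cdot 9 = 81$)
$H{\left(p,a \right)} = 126 + a$ ($H{\left(p,a \right)} = a + 126 = 126 + a$)
$F{\left(X \right)} = 1$ ($F{\left(X \right)} = \frac{X}{X} = 1$)
$H{\left(Z,-58 \right)} + F{\left(40 \right)} = \left(126 - 58\right) + 1 = 68 + 1 = 69$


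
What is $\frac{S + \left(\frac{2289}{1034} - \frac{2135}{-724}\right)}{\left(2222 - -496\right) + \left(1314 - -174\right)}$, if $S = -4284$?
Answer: $- \frac{1601603059}{1574339448} \approx -1.0173$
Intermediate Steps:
$\frac{S + \left(\frac{2289}{1034} - \frac{2135}{-724}\right)}{\left(2222 - -496\right) + \left(1314 - -174\right)} = \frac{-4284 + \left(\frac{2289}{1034} - \frac{2135}{-724}\right)}{\left(2222 - -496\right) + \left(1314 - -174\right)} = \frac{-4284 + \left(2289 \cdot \frac{1}{1034} - - \frac{2135}{724}\right)}{\left(2222 + 496\right) + \left(1314 + 174\right)} = \frac{-4284 + \left(\frac{2289}{1034} + \frac{2135}{724}\right)}{2718 + 1488} = \frac{-4284 + \frac{1932413}{374308}}{4206} = \left(- \frac{1601603059}{374308}\right) \frac{1}{4206} = - \frac{1601603059}{1574339448}$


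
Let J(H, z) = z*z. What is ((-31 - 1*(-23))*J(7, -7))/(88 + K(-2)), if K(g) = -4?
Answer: -14/3 ≈ -4.6667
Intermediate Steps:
J(H, z) = z²
((-31 - 1*(-23))*J(7, -7))/(88 + K(-2)) = ((-31 - 1*(-23))*(-7)²)/(88 - 4) = ((-31 + 23)*49)/84 = -8*49*(1/84) = -392*1/84 = -14/3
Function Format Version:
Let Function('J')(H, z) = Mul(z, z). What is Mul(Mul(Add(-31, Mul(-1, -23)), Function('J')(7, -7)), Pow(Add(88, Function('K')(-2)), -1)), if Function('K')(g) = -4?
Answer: Rational(-14, 3) ≈ -4.6667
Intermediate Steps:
Function('J')(H, z) = Pow(z, 2)
Mul(Mul(Add(-31, Mul(-1, -23)), Function('J')(7, -7)), Pow(Add(88, Function('K')(-2)), -1)) = Mul(Mul(Add(-31, Mul(-1, -23)), Pow(-7, 2)), Pow(Add(88, -4), -1)) = Mul(Mul(Add(-31, 23), 49), Pow(84, -1)) = Mul(Mul(-8, 49), Rational(1, 84)) = Mul(-392, Rational(1, 84)) = Rational(-14, 3)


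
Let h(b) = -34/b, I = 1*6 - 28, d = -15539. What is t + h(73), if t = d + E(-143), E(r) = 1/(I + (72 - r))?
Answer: -218935460/14089 ≈ -15539.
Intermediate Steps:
I = -22 (I = 6 - 28 = -22)
E(r) = 1/(50 - r) (E(r) = 1/(-22 + (72 - r)) = 1/(50 - r))
t = -2999026/193 (t = -15539 - 1/(-50 - 143) = -15539 - 1/(-193) = -15539 - 1*(-1/193) = -15539 + 1/193 = -2999026/193 ≈ -15539.)
t + h(73) = -2999026/193 - 34/73 = -218935460/14089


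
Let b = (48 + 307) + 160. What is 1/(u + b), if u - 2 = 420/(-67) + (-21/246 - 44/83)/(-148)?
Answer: 67488296/34468668735 ≈ 0.0019580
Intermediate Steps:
u = -287803705/67488296 (u = 2 + (420/(-67) + (-21/246 - 44/83)/(-148)) = 2 + (420*(-1/67) + (-21*1/246 - 44*1/83)*(-1/148)) = 2 + (-420/67 + (-7/82 - 44/83)*(-1/148)) = 2 + (-420/67 - 4189/6806*(-1/148)) = 2 + (-420/67 + 4189/1007288) = 2 - 422780297/67488296 = -287803705/67488296 ≈ -4.2645)
b = 515 (b = 355 + 160 = 515)
1/(u + b) = 1/(-287803705/67488296 + 515) = 1/(34468668735/67488296) = 67488296/34468668735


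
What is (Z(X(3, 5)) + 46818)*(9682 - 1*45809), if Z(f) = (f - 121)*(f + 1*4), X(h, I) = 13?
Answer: -1625064714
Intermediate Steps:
Z(f) = (-121 + f)*(4 + f) (Z(f) = (-121 + f)*(f + 4) = (-121 + f)*(4 + f))
(Z(X(3, 5)) + 46818)*(9682 - 1*45809) = ((-484 + 13**2 - 117*13) + 46818)*(9682 - 1*45809) = ((-484 + 169 - 1521) + 46818)*(9682 - 45809) = (-1836 + 46818)*(-36127) = 44982*(-36127) = -1625064714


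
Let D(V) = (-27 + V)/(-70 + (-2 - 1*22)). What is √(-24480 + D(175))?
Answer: I*√54079798/47 ≈ 156.47*I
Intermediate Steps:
D(V) = 27/94 - V/94 (D(V) = (-27 + V)/(-70 + (-2 - 22)) = (-27 + V)/(-70 - 24) = (-27 + V)/(-94) = (-27 + V)*(-1/94) = 27/94 - V/94)
√(-24480 + D(175)) = √(-24480 + (27/94 - 1/94*175)) = √(-24480 + (27/94 - 175/94)) = √(-24480 - 74/47) = √(-1150634/47) = I*√54079798/47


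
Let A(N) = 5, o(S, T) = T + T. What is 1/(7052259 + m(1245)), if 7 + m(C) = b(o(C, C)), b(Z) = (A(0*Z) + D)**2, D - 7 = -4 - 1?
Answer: 1/7052301 ≈ 1.4180e-7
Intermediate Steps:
D = 2 (D = 7 + (-4 - 1) = 7 - 5 = 2)
o(S, T) = 2*T
b(Z) = 49 (b(Z) = (5 + 2)**2 = 7**2 = 49)
m(C) = 42 (m(C) = -7 + 49 = 42)
1/(7052259 + m(1245)) = 1/(7052259 + 42) = 1/7052301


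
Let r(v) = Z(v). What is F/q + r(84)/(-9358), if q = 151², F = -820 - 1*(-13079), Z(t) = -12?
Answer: 57496667/106685879 ≈ 0.53893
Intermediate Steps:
r(v) = -12
F = 12259 (F = -820 + 13079 = 12259)
q = 22801
F/q + r(84)/(-9358) = 12259/22801 - 12/(-9358) = 12259*(1/22801) - 12*(-1/9358) = 12259/22801 + 6/4679 = 57496667/106685879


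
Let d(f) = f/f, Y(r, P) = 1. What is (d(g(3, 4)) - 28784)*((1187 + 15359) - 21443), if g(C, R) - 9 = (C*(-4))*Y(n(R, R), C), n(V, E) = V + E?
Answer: 140950351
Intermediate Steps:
n(V, E) = E + V
g(C, R) = 9 - 4*C (g(C, R) = 9 + (C*(-4))*1 = 9 - 4*C*1 = 9 - 4*C)
d(f) = 1
(d(g(3, 4)) - 28784)*((1187 + 15359) - 21443) = (1 - 28784)*((1187 + 15359) - 21443) = -28783*(16546 - 21443) = -28783*(-4897) = 140950351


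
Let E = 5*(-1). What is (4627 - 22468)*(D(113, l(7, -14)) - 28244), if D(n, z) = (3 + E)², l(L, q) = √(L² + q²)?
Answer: 503829840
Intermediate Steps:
E = -5
D(n, z) = 4 (D(n, z) = (3 - 5)² = (-2)² = 4)
(4627 - 22468)*(D(113, l(7, -14)) - 28244) = (4627 - 22468)*(4 - 28244) = -17841*(-28240) = 503829840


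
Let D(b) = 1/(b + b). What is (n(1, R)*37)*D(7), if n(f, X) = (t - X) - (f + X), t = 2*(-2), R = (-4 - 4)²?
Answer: -703/2 ≈ -351.50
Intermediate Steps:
R = 64 (R = (-8)² = 64)
t = -4
D(b) = 1/(2*b)
n(f, X) = -4 - f - 2*X (n(f, X) = (-4 - X) - (f + X) = (-4 - X) - (X + f) = (-4 - X) + (-X - f) = -4 - f - 2*X)
(n(1, R)*37)*D(7) = ((-4 - 1*1 - 2*64)*37)*((½)/7) = ((-4 - 1 - 128)*37)*((½)*(⅐)) = -133*37*(1/14) = -4921*1/14 = -703/2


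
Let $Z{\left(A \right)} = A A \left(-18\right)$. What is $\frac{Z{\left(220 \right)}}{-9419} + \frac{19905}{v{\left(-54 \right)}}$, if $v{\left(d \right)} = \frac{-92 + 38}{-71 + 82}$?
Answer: $- \frac{671764115}{169542} \approx -3962.2$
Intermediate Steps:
$v{\left(d \right)} = - \frac{54}{11}$
$Z{\left(A \right)} = - 18 A^{2}$ ($Z{\left(A \right)} = A^{2} \left(-18\right) = - 18 A^{2}$)
$\frac{Z{\left(220 \right)}}{-9419} + \frac{19905}{v{\left(-54 \right)}} = \frac{\left(-18\right) 220^{2}}{-9419} + \frac{19905}{- \frac{54}{11}} = \left(-18\right) 48400 \left(- \frac{1}{9419}\right) + 19905 \left(- \frac{11}{54}\right) = \left(-871200\right) \left(- \frac{1}{9419}\right) - \frac{72985}{18} = \frac{871200}{9419} - \frac{72985}{18} = - \frac{671764115}{169542}$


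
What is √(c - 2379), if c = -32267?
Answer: I*√34646 ≈ 186.13*I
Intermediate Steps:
√(c - 2379) = √(-32267 - 2379) = √(-34646) = I*√34646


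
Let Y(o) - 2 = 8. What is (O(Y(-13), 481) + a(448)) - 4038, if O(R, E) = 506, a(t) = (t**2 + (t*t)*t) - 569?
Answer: 90111995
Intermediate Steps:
a(t) = -569 + t**2 + t**3 (a(t) = (t**2 + t**2*t) - 569 = (t**2 + t**3) - 569 = -569 + t**2 + t**3)
Y(o) = 10 (Y(o) = 2 + 8 = 10)
(O(Y(-13), 481) + a(448)) - 4038 = (506 + (-569 + 448**2 + 448**3)) - 4038 = (506 + (-569 + 200704 + 89915392)) - 4038 = (506 + 90115527) - 4038 = 90116033 - 4038 = 90111995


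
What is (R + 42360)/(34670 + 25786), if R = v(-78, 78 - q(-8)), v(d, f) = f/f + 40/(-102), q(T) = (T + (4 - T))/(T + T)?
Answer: 2160391/3083256 ≈ 0.70068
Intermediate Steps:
q(T) = 2/T (q(T) = 4/((2*T)) = 4*(1/(2*T)) = 2/T)
v(d, f) = 31/51 (v(d, f) = 1 + 40*(-1/102) = 1 - 20/51 = 31/51)
R = 31/51 ≈ 0.60784
(R + 42360)/(34670 + 25786) = (31/51 + 42360)/(34670 + 25786) = (2160391/51)/60456 = (2160391/51)*(1/60456) = 2160391/3083256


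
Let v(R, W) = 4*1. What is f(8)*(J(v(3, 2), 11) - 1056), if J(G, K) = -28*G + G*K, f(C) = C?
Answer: -8992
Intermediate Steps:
v(R, W) = 4
f(8)*(J(v(3, 2), 11) - 1056) = 8*(4*(-28 + 11) - 1056) = 8*(4*(-17) - 1056) = 8*(-68 - 1056) = 8*(-1124) = -8992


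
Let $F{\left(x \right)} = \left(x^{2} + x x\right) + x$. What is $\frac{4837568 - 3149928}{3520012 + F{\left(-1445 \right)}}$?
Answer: $\frac{1687640}{7694617} \approx 0.21933$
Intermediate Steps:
$F{\left(x \right)} = x + 2 x^{2}$ ($F{\left(x \right)} = \left(x^{2} + x^{2}\right) + x = 2 x^{2} + x = x + 2 x^{2}$)
$\frac{4837568 - 3149928}{3520012 + F{\left(-1445 \right)}} = \frac{4837568 - 3149928}{3520012 - 1445 \left(1 + 2 \left(-1445\right)\right)} = \frac{1687640}{3520012 - 1445 \left(1 - 2890\right)} = \frac{1687640}{3520012 - -4174605} = \frac{1687640}{3520012 + 4174605} = \frac{1687640}{7694617}$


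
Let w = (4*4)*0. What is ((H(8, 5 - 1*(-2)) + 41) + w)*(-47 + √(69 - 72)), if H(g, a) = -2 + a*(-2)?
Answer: -1175 + 25*I*√3 ≈ -1175.0 + 43.301*I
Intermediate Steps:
H(g, a) = -2 - 2*a
w = 0 (w = 16*0 = 0)
((H(8, 5 - 1*(-2)) + 41) + w)*(-47 + √(69 - 72)) = (((-2 - 2*(5 - 1*(-2))) + 41) + 0)*(-47 + √(69 - 72)) = (((-2 - 2*(5 + 2)) + 41) + 0)*(-47 + √(-3)) = (((-2 - 2*7) + 41) + 0)*(-47 + I*√3) = (((-2 - 14) + 41) + 0)*(-47 + I*√3) = ((-16 + 41) + 0)*(-47 + I*√3) = (25 + 0)*(-47 + I*√3) = 25*(-47 + I*√3) = -1175 + 25*I*√3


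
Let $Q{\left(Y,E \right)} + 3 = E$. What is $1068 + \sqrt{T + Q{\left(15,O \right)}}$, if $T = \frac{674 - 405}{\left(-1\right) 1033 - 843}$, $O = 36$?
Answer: $1068 + \frac{\sqrt{28908691}}{938} \approx 1073.7$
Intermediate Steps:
$Q{\left(Y,E \right)} = -3 + E$
$T = - \frac{269}{1876}$ ($T = \frac{269}{-1033 - 843} = \frac{269}{-1876} = 269 \left(- \frac{1}{1876}\right) = - \frac{269}{1876} \approx -0.14339$)
$1068 + \sqrt{T + Q{\left(15,O \right)}} = 1068 + \sqrt{- \frac{269}{1876} + \left(-3 + 36\right)} = 1068 + \sqrt{- \frac{269}{1876} + 33} = 1068 + \sqrt{\frac{61639}{1876}} = 1068 + \frac{\sqrt{28908691}}{938}$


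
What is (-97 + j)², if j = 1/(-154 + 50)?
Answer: 101787921/10816 ≈ 9410.9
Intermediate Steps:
j = -1/104 (j = 1/(-104) = -1/104 ≈ -0.0096154)
(-97 + j)² = (-97 - 1/104)² = (-10089/104)² = 101787921/10816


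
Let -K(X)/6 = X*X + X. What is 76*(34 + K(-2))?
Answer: 1672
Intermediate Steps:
K(X) = -6*X - 6*X² (K(X) = -6*(X*X + X) = -6*(X² + X) = -6*(X + X²) = -6*X - 6*X²)
76*(34 + K(-2)) = 76*(34 - 6*(-2)*(1 - 2)) = 76*(34 - 6*(-2)*(-1)) = 76*(34 - 12) = 76*22 = 1672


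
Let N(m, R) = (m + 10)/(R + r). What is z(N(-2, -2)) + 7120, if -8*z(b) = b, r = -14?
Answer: 113921/16 ≈ 7120.1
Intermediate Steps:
N(m, R) = (10 + m)/(-14 + R) (N(m, R) = (m + 10)/(R - 14) = (10 + m)/(-14 + R))
z(b) = -b/8
z(N(-2, -2)) + 7120 = -(10 - 2)/(8*(-14 - 2)) + 7120 = -8/(8*(-16)) + 7120 = -(-1)*8/128 + 7120 = -⅛*(-½) + 7120 = 1/16 + 7120 = 113921/16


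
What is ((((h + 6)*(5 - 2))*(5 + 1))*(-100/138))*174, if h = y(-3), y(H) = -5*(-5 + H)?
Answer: -104400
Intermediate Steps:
y(H) = 25 - 5*H
h = 40 (h = 25 - 5*(-3) = 25 + 15 = 40)
((((h + 6)*(5 - 2))*(5 + 1))*(-100/138))*174 = ((((40 + 6)*(5 - 2))*(5 + 1))*(-100/138))*174 = (((46*3)*6)*(-100*1/138))*174 = ((138*6)*(-50/69))*174 = (828*(-50/69))*174 = -600*174 = -104400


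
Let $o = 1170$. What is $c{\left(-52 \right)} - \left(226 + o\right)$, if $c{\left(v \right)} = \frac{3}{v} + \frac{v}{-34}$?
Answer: $- \frac{1232763}{884} \approx -1394.5$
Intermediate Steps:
$c{\left(v \right)} = \frac{3}{v} - \frac{v}{34}$ ($c{\left(v \right)} = \frac{3}{v} + v \left(- \frac{1}{34}\right) = \frac{3}{v} - \frac{v}{34}$)
$c{\left(-52 \right)} - \left(226 + o\right) = \left(\frac{3}{-52} - - \frac{26}{17}\right) - 1396 = \left(3 \left(- \frac{1}{52}\right) + \frac{26}{17}\right) - 1396 = \left(- \frac{3}{52} + \frac{26}{17}\right) - 1396 = \frac{1301}{884} - 1396 = - \frac{1232763}{884}$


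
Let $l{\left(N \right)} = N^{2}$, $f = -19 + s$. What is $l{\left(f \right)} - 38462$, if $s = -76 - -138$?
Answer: $-36613$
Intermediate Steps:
$s = 62$ ($s = -76 + 138 = 62$)
$f = 43$ ($f = -19 + 62 = 43$)
$l{\left(f \right)} - 38462 = 43^{2} - 38462 = 1849 - 38462 = -36613$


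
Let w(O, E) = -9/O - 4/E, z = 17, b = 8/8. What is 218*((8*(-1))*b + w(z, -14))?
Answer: -213858/119 ≈ -1797.1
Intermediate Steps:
b = 1 (b = 8*(⅛) = 1)
218*((8*(-1))*b + w(z, -14)) = 218*((8*(-1))*1 + (-9/17 - 4/(-14))) = 218*(-8*1 + (-9*1/17 - 4*(-1/14))) = 218*(-8 + (-9/17 + 2/7)) = 218*(-8 - 29/119) = 218*(-981/119) = -213858/119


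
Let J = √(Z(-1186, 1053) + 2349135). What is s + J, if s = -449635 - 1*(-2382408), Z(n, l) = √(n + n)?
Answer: 1932773 + √(2349135 + 2*I*√593) ≈ 1.9343e+6 + 0.01589*I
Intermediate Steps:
Z(n, l) = √2*√n (Z(n, l) = √(2*n) = √2*√n)
J = √(2349135 + 2*I*√593) (J = √(√2*√(-1186) + 2349135) = √(√2*(I*√1186) + 2349135) = √(2*I*√593 + 2349135) = √(2349135 + 2*I*√593) ≈ 1532.7 + 0.02*I)
s = 1932773 (s = -449635 + 2382408 = 1932773)
s + J = 1932773 + √(2349135 + 2*I*√593)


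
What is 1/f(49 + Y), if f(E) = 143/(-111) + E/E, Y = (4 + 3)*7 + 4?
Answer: -111/32 ≈ -3.4688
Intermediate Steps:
Y = 53 (Y = 7*7 + 4 = 49 + 4 = 53)
f(E) = -32/111 (f(E) = 143*(-1/111) + 1 = -143/111 + 1 = -32/111)
1/f(49 + Y) = 1/(-32/111) = -111/32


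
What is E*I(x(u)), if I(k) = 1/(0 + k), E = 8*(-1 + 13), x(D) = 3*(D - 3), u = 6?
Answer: 32/3 ≈ 10.667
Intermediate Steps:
x(D) = -9 + 3*D (x(D) = 3*(-3 + D) = -9 + 3*D)
E = 96 (E = 8*12 = 96)
I(k) = 1/k
E*I(x(u)) = 96/(-9 + 3*6) = 96/(-9 + 18) = 96/9 = 96*(1/9) = 32/3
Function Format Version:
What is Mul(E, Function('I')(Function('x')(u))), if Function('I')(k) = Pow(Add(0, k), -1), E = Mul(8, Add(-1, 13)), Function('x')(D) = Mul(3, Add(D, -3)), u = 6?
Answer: Rational(32, 3) ≈ 10.667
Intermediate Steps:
Function('x')(D) = Add(-9, Mul(3, D)) (Function('x')(D) = Mul(3, Add(-3, D)) = Add(-9, Mul(3, D)))
E = 96 (E = Mul(8, 12) = 96)
Function('I')(k) = Pow(k, -1)
Mul(E, Function('I')(Function('x')(u))) = Mul(96, Pow(Add(-9, Mul(3, 6)), -1)) = Mul(96, Pow(Add(-9, 18), -1)) = Mul(96, Pow(9, -1)) = Mul(96, Rational(1, 9)) = Rational(32, 3)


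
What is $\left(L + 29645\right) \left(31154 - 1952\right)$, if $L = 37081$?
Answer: $1948532652$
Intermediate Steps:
$\left(L + 29645\right) \left(31154 - 1952\right) = \left(37081 + 29645\right) \left(31154 - 1952\right) = 66726 \cdot 29202 = 1948532652$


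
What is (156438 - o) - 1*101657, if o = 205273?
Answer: -150492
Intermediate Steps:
(156438 - o) - 1*101657 = (156438 - 1*205273) - 1*101657 = (156438 - 205273) - 101657 = -48835 - 101657 = -150492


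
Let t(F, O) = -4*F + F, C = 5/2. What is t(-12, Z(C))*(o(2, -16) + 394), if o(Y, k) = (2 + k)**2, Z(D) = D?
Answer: 21240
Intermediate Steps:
C = 5/2 (C = 5*(1/2) = 5/2 ≈ 2.5000)
t(F, O) = -3*F
t(-12, Z(C))*(o(2, -16) + 394) = (-3*(-12))*((2 - 16)**2 + 394) = 36*((-14)**2 + 394) = 36*(196 + 394) = 36*590 = 21240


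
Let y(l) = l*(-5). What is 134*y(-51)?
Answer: 34170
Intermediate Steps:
y(l) = -5*l
134*y(-51) = 134*(-5*(-51)) = 134*255 = 34170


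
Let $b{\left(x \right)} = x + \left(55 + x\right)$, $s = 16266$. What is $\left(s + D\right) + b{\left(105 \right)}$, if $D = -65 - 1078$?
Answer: $15388$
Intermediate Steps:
$b{\left(x \right)} = 55 + 2 x$
$D = -1143$ ($D = -65 - 1078 = -1143$)
$\left(s + D\right) + b{\left(105 \right)} = \left(16266 - 1143\right) + \left(55 + 2 \cdot 105\right) = 15123 + \left(55 + 210\right) = 15123 + 265 = 15388$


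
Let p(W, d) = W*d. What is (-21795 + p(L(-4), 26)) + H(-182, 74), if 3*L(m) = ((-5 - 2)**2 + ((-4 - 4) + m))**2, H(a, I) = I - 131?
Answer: -29962/3 ≈ -9987.3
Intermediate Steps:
H(a, I) = -131 + I
L(m) = (41 + m)**2/3 (L(m) = ((-5 - 2)**2 + ((-4 - 4) + m))**2/3 = ((-7)**2 + (-8 + m))**2/3 = (49 + (-8 + m))**2/3 = (41 + m)**2/3)
(-21795 + p(L(-4), 26)) + H(-182, 74) = (-21795 + ((41 - 4)**2/3)*26) + (-131 + 74) = (-21795 + ((1/3)*37**2)*26) - 57 = (-21795 + ((1/3)*1369)*26) - 57 = (-21795 + (1369/3)*26) - 57 = (-21795 + 35594/3) - 57 = -29791/3 - 57 = -29962/3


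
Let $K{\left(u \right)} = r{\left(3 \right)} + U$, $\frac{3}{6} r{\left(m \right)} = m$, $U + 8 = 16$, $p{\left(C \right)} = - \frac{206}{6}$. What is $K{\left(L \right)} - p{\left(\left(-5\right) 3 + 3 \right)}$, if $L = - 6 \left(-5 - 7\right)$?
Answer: $\frac{145}{3} \approx 48.333$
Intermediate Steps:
$p{\left(C \right)} = - \frac{103}{3}$ ($p{\left(C \right)} = \left(-206\right) \frac{1}{6} = - \frac{103}{3}$)
$U = 8$ ($U = -8 + 16 = 8$)
$r{\left(m \right)} = 2 m$
$L = 72$ ($L = \left(-6\right) \left(-12\right) = 72$)
$K{\left(u \right)} = 14$ ($K{\left(u \right)} = 2 \cdot 3 + 8 = 6 + 8 = 14$)
$K{\left(L \right)} - p{\left(\left(-5\right) 3 + 3 \right)} = 14 - - \frac{103}{3} = 14 + \frac{103}{3} = \frac{145}{3}$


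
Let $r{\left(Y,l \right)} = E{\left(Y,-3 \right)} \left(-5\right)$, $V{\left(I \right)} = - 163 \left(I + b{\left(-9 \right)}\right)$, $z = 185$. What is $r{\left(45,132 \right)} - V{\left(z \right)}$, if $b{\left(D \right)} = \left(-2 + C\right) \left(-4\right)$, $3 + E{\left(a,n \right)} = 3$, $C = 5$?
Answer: $28199$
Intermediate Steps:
$E{\left(a,n \right)} = 0$ ($E{\left(a,n \right)} = -3 + 3 = 0$)
$b{\left(D \right)} = -12$ ($b{\left(D \right)} = \left(-2 + 5\right) \left(-4\right) = 3 \left(-4\right) = -12$)
$V{\left(I \right)} = 1956 - 163 I$ ($V{\left(I \right)} = - 163 \left(I - 12\right) = - 163 \left(-12 + I\right) = 1956 - 163 I$)
$r{\left(Y,l \right)} = 0$ ($r{\left(Y,l \right)} = 0 \left(-5\right) = 0$)
$r{\left(45,132 \right)} - V{\left(z \right)} = 0 - \left(1956 - 30155\right) = 0 - -28199 = 0 + 28199 = 28199$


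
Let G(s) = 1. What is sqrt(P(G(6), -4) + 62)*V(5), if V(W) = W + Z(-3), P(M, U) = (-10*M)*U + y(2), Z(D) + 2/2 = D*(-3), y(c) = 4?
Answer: 13*sqrt(106) ≈ 133.84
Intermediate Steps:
Z(D) = -1 - 3*D (Z(D) = -1 + D*(-3) = -1 - 3*D)
P(M, U) = 4 - 10*M*U (P(M, U) = (-10*M)*U + 4 = -10*M*U + 4 = 4 - 10*M*U)
V(W) = 8 + W (V(W) = W + (-1 - 3*(-3)) = W + (-1 + 9) = W + 8 = 8 + W)
sqrt(P(G(6), -4) + 62)*V(5) = sqrt((4 - 10*1*(-4)) + 62)*(8 + 5) = sqrt((4 + 40) + 62)*13 = sqrt(44 + 62)*13 = sqrt(106)*13 = 13*sqrt(106)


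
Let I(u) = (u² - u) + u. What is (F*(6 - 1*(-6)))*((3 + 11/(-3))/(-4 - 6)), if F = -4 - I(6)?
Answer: -32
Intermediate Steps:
I(u) = u²
F = -40 (F = -4 - 1*6² = -4 - 1*36 = -4 - 36 = -40)
(F*(6 - 1*(-6)))*((3 + 11/(-3))/(-4 - 6)) = (-40*(6 - 1*(-6)))*((3 + 11/(-3))/(-4 - 6)) = (-40*(6 + 6))*((3 + 11*(-⅓))/(-10)) = (-40*12)*((3 - 11/3)*(-⅒)) = -(-320)*(-1)/10 = -480*1/15 = -32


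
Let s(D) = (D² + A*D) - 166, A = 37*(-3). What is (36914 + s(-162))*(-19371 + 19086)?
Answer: -23077590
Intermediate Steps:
A = -111
s(D) = -166 + D² - 111*D (s(D) = (D² - 111*D) - 166 = -166 + D² - 111*D)
(36914 + s(-162))*(-19371 + 19086) = (36914 + (-166 + (-162)² - 111*(-162)))*(-19371 + 19086) = (36914 + (-166 + 26244 + 17982))*(-285) = (36914 + 44060)*(-285) = 80974*(-285) = -23077590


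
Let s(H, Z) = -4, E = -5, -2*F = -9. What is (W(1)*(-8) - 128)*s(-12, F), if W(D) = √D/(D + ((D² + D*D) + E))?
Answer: 496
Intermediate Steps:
F = 9/2 (F = -½*(-9) = 9/2 ≈ 4.5000)
W(D) = √D/(-5 + D + 2*D²) (W(D) = √D/(D + ((D² + D*D) - 5)) = √D/(D + ((D² + D²) - 5)) = √D/(D + (2*D² - 5)) = √D/(D + (-5 + 2*D²)) = √D/(-5 + D + 2*D²))
(W(1)*(-8) - 128)*s(-12, F) = ((√1/(-5 + 1 + 2*1²))*(-8) - 128)*(-4) = ((1/(-5 + 1 + 2*1))*(-8) - 128)*(-4) = ((1/(-5 + 1 + 2))*(-8) - 128)*(-4) = ((1/(-2))*(-8) - 128)*(-4) = ((1*(-½))*(-8) - 128)*(-4) = (-½*(-8) - 128)*(-4) = (4 - 128)*(-4) = -124*(-4) = 496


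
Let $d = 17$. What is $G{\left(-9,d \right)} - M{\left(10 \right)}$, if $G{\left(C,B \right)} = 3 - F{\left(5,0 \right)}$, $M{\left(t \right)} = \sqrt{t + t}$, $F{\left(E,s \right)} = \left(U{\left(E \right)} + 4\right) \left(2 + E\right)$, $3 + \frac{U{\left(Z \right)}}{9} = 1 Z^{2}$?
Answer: $-1411 - 2 \sqrt{5} \approx -1415.5$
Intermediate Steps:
$U{\left(Z \right)} = -27 + 9 Z^{2}$ ($U{\left(Z \right)} = -27 + 9 \cdot 1 Z^{2} = -27 + 9 Z^{2}$)
$F{\left(E,s \right)} = \left(-23 + 9 E^{2}\right) \left(2 + E\right)$ ($F{\left(E,s \right)} = \left(\left(-27 + 9 E^{2}\right) + 4\right) \left(2 + E\right) = \left(-23 + 9 E^{2}\right) \left(2 + E\right)$)
$M{\left(t \right)} = \sqrt{2} \sqrt{t}$ ($M{\left(t \right)} = \sqrt{2 t} = \sqrt{2} \sqrt{t}$)
$G{\left(C,B \right)} = -1411$ ($G{\left(C,B \right)} = 3 - \left(-46 - 115 + 9 \cdot 5^{3} + 18 \cdot 5^{2}\right) = 3 - \left(-46 - 115 + 9 \cdot 125 + 18 \cdot 25\right) = 3 - \left(-46 - 115 + 1125 + 450\right) = 3 - 1414 = -1411$)
$G{\left(-9,d \right)} - M{\left(10 \right)} = -1411 - \sqrt{2} \sqrt{10} = -1411 - 2 \sqrt{5}$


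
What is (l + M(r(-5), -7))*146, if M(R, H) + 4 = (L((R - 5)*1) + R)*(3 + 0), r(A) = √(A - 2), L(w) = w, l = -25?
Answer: -6424 + 876*I*√7 ≈ -6424.0 + 2317.7*I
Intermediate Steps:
r(A) = √(-2 + A)
M(R, H) = -19 + 6*R (M(R, H) = -4 + ((R - 5)*1 + R)*(3 + 0) = -4 + ((-5 + R)*1 + R)*3 = -4 + ((-5 + R) + R)*3 = -4 + (-5 + 2*R)*3 = -4 + (-15 + 6*R) = -19 + 6*R)
(l + M(r(-5), -7))*146 = (-25 + (-19 + 6*√(-2 - 5)))*146 = (-25 + (-19 + 6*√(-7)))*146 = (-25 + (-19 + 6*(I*√7)))*146 = (-25 + (-19 + 6*I*√7))*146 = (-44 + 6*I*√7)*146 = -6424 + 876*I*√7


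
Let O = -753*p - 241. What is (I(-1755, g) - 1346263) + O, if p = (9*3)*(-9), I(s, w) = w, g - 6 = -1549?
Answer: -1165068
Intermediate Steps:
g = -1543 (g = 6 - 1549 = -1543)
p = -243 (p = 27*(-9) = -243)
O = 182738 (O = -753*(-243) - 241 = 182979 - 241 = 182738)
(I(-1755, g) - 1346263) + O = (-1543 - 1346263) + 182738 = -1347806 + 182738 = -1165068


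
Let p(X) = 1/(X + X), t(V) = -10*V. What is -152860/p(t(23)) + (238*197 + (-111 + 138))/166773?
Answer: 11726743605713/166773 ≈ 7.0316e+7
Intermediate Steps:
p(X) = 1/(2*X)
-152860/p(t(23)) + (238*197 + (-111 + 138))/166773 = -152860/(1/(2*((-10*23)))) + (238*197 + (-111 + 138))/166773 = -152860/((1/2)/(-230)) + (46886 + 27)*(1/166773) = -152860/((1/2)*(-1/230)) + 46913*(1/166773) = -152860/(-1/460) + 46913/166773 = -152860*(-460) + 46913/166773 = 70315600 + 46913/166773 = 11726743605713/166773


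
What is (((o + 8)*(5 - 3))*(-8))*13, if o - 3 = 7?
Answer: -3744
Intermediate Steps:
o = 10 (o = 3 + 7 = 10)
(((o + 8)*(5 - 3))*(-8))*13 = (((10 + 8)*(5 - 3))*(-8))*13 = ((18*2)*(-8))*13 = (36*(-8))*13 = -288*13 = -3744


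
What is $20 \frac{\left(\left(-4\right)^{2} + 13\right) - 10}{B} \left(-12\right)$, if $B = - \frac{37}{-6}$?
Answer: $- \frac{27360}{37} \approx -739.46$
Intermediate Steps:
$B = \frac{37}{6}$ ($B = \left(-37\right) \left(- \frac{1}{6}\right) = \frac{37}{6} \approx 6.1667$)
$20 \frac{\left(\left(-4\right)^{2} + 13\right) - 10}{B} \left(-12\right) = 20 \frac{\left(\left(-4\right)^{2} + 13\right) - 10}{\frac{37}{6}} \left(-12\right) = 20 \left(\left(16 + 13\right) - 10\right) \frac{6}{37} \left(-12\right) = 20 \left(29 - 10\right) \frac{6}{37} \left(-12\right) = 20 \cdot 19 \cdot \frac{6}{37} \left(-12\right) = 20 \cdot \frac{114}{37} \left(-12\right) = \frac{2280}{37} \left(-12\right) = - \frac{27360}{37}$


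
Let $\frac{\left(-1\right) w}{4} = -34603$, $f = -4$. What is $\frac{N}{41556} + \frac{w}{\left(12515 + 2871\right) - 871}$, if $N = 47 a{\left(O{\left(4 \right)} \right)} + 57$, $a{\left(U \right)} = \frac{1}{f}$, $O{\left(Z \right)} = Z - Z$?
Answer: $\frac{23010023503}{2412741360} \approx 9.5369$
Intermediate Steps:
$w = 138412$ ($w = \left(-4\right) \left(-34603\right) = 138412$)
$O{\left(Z \right)} = 0$
$a{\left(U \right)} = - \frac{1}{4}$ ($a{\left(U \right)} = \frac{1}{-4} = - \frac{1}{4}$)
$N = \frac{181}{4}$ ($N = 47 \left(- \frac{1}{4}\right) + 57 = - \frac{47}{4} + 57 = \frac{181}{4} \approx 45.25$)
$\frac{N}{41556} + \frac{w}{\left(12515 + 2871\right) - 871} = \frac{181}{4 \cdot 41556} + \frac{138412}{\left(12515 + 2871\right) - 871} = \frac{181}{4} \cdot \frac{1}{41556} + \frac{138412}{15386 - 871} = \frac{181}{166224} + \frac{138412}{14515} = \frac{23010023503}{2412741360}$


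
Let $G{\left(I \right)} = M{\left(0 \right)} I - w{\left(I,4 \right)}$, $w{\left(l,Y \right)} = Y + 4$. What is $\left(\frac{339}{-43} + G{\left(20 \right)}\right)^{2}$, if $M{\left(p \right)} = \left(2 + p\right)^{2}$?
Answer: $\frac{7601049}{1849} \approx 4110.9$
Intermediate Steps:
$w{\left(l,Y \right)} = 4 + Y$
$G{\left(I \right)} = -8 + 4 I$ ($G{\left(I \right)} = \left(2 + 0\right)^{2} I - \left(4 + 4\right) = 2^{2} I - 8 = 4 I - 8 = -8 + 4 I$)
$\left(\frac{339}{-43} + G{\left(20 \right)}\right)^{2} = \left(\frac{339}{-43} + \left(-8 + 4 \cdot 20\right)\right)^{2} = \left(339 \left(- \frac{1}{43}\right) + \left(-8 + 80\right)\right)^{2} = \left(- \frac{339}{43} + 72\right)^{2} = \left(\frac{2757}{43}\right)^{2} = \frac{7601049}{1849}$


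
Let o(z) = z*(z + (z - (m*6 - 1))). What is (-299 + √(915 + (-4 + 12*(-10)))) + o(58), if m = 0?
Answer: 6487 + √791 ≈ 6515.1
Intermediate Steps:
o(z) = z*(1 + 2*z) (o(z) = z*(z + (z - (0*6 - 1))) = z*(z + (z - (0 - 1))) = z*(z + (z - 1*(-1))) = z*(z + (z + 1)) = z*(z + (1 + z)) = z*(1 + 2*z))
(-299 + √(915 + (-4 + 12*(-10)))) + o(58) = (-299 + √(915 + (-4 + 12*(-10)))) + 58*(1 + 2*58) = (-299 + √(915 + (-4 - 120))) + 58*(1 + 116) = (-299 + √(915 - 124)) + 58*117 = (-299 + √791) + 6786 = 6487 + √791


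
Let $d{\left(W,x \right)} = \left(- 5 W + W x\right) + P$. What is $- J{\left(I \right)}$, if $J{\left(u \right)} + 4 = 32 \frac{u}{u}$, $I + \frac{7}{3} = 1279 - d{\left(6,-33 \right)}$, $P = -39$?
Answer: $-28$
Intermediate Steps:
$d{\left(W,x \right)} = -39 - 5 W + W x$ ($d{\left(W,x \right)} = \left(- 5 W + W x\right) - 39 = -39 - 5 W + W x$)
$I = \frac{4631}{3}$ ($I = - \frac{7}{3} - \left(-1318 - 198 - 30\right) = - \frac{7}{3} + \left(1279 - \left(-39 - 30 - 198\right)\right) = - \frac{7}{3} + \left(1279 - -267\right) = - \frac{7}{3} + \left(1279 + 267\right) = - \frac{7}{3} + 1546 = \frac{4631}{3} \approx 1543.7$)
$J{\left(u \right)} = 28$ ($J{\left(u \right)} = -4 + 32 \frac{u}{u} = -4 + 32 \cdot 1 = -4 + 32 = 28$)
$- J{\left(I \right)} = \left(-1\right) 28 = -28$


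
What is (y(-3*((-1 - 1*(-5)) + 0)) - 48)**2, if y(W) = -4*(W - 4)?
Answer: 256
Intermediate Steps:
y(W) = 16 - 4*W (y(W) = -4*(-4 + W) = 16 - 4*W)
(y(-3*((-1 - 1*(-5)) + 0)) - 48)**2 = ((16 - (-12)*((-1 - 1*(-5)) + 0)) - 48)**2 = ((16 - (-12)*((-1 + 5) + 0)) - 48)**2 = ((16 - (-12)*(4 + 0)) - 48)**2 = ((16 - (-12)*4) - 48)**2 = ((16 - 4*(-12)) - 48)**2 = ((16 + 48) - 48)**2 = (64 - 48)**2 = 16**2 = 256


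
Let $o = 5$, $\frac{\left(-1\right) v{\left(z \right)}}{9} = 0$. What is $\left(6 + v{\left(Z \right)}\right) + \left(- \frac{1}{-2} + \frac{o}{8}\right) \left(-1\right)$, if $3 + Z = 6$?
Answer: $\frac{39}{8} \approx 4.875$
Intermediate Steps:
$Z = 3$ ($Z = -3 + 6 = 3$)
$v{\left(z \right)} = 0$ ($v{\left(z \right)} = \left(-9\right) 0 = 0$)
$\left(6 + v{\left(Z \right)}\right) + \left(- \frac{1}{-2} + \frac{o}{8}\right) \left(-1\right) = \left(6 + 0\right) + \left(- \frac{1}{-2} + \frac{5}{8}\right) \left(-1\right) = 6 + \left(\left(-1\right) \left(- \frac{1}{2}\right) + 5 \cdot \frac{1}{8}\right) \left(-1\right) = 6 + \left(\frac{1}{2} + \frac{5}{8}\right) \left(-1\right) = 6 + \frac{9}{8} \left(-1\right) = 6 - \frac{9}{8} = \frac{39}{8}$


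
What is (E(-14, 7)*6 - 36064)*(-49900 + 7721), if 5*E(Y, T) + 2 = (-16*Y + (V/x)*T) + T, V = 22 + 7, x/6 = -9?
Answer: 67938432343/45 ≈ 1.5097e+9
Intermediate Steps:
x = -54 (x = 6*(-9) = -54)
V = 29
E(Y, T) = -⅖ - 16*Y/5 + 5*T/54 (E(Y, T) = -⅖ + ((-16*Y + (29/(-54))*T) + T)/5 = -⅖ + ((-16*Y + (29*(-1/54))*T) + T)/5 = -⅖ + ((-16*Y - 29*T/54) + T)/5 = -⅖ + (-16*Y + 25*T/54)/5 = -⅖ + (-16*Y/5 + 5*T/54) = -⅖ - 16*Y/5 + 5*T/54)
(E(-14, 7)*6 - 36064)*(-49900 + 7721) = ((-⅖ - 16/5*(-14) + (5/54)*7)*6 - 36064)*(-49900 + 7721) = ((-⅖ + 224/5 + 35/54)*6 - 36064)*(-42179) = ((12163/270)*6 - 36064)*(-42179) = (12163/45 - 36064)*(-42179) = -1610717/45*(-42179) = 67938432343/45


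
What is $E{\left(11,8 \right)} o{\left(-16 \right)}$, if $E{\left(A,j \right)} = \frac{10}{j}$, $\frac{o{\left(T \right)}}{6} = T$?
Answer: $-120$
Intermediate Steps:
$o{\left(T \right)} = 6 T$
$E{\left(11,8 \right)} o{\left(-16 \right)} = \frac{10}{8} \cdot 6 \left(-16\right) = 10 \cdot \frac{1}{8} \left(-96\right) = \frac{5}{4} \left(-96\right) = -120$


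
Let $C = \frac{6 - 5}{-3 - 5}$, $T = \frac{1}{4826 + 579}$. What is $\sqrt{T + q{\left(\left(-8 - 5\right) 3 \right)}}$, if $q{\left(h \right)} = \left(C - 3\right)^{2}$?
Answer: $\frac{\sqrt{18259111545}}{43240} \approx 3.125$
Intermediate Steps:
$T = \frac{1}{5405} \approx 0.00018501$
$C = - \frac{1}{8}$ ($C = 1 \frac{1}{-8} = 1 \left(- \frac{1}{8}\right) = - \frac{1}{8} \approx -0.125$)
$q{\left(h \right)} = \frac{625}{64}$ ($q{\left(h \right)} = \left(- \frac{1}{8} - 3\right)^{2} = \left(- \frac{25}{8}\right)^{2} = \frac{625}{64}$)
$\sqrt{T + q{\left(\left(-8 - 5\right) 3 \right)}} = \sqrt{\frac{1}{5405} + \frac{625}{64}} = \sqrt{\frac{3378189}{345920}} = \frac{\sqrt{18259111545}}{43240}$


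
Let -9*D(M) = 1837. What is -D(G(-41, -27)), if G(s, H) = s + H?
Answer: 1837/9 ≈ 204.11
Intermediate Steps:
G(s, H) = H + s
D(M) = -1837/9 (D(M) = -⅑*1837 = -1837/9)
-D(G(-41, -27)) = -1*(-1837/9) = 1837/9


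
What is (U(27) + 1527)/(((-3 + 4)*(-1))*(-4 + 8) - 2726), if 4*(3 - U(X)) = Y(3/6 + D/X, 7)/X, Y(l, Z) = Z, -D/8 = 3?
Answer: -165233/294840 ≈ -0.56042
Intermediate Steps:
D = -24 (D = -8*3 = -24)
U(X) = 3 - 7/(4*X)
(U(27) + 1527)/(((-3 + 4)*(-1))*(-4 + 8) - 2726) = ((3 - 7/4/27) + 1527)/(((-3 + 4)*(-1))*(-4 + 8) - 2726) = ((3 - 7/4*1/27) + 1527)/((1*(-1))*4 - 2726) = ((3 - 7/108) + 1527)/(-1*4 - 2726) = (317/108 + 1527)/(-4 - 2726) = (165233/108)/(-2730) = (165233/108)*(-1/2730) = -165233/294840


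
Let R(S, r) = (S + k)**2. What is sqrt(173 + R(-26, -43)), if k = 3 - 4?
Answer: sqrt(902) ≈ 30.033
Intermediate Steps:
k = -1
R(S, r) = (-1 + S)**2 (R(S, r) = (S - 1)**2 = (-1 + S)**2)
sqrt(173 + R(-26, -43)) = sqrt(173 + (-1 - 26)**2) = sqrt(173 + (-27)**2) = sqrt(173 + 729) = sqrt(902)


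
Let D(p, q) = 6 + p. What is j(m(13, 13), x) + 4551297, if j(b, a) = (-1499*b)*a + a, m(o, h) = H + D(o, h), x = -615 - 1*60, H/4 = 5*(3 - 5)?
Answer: -16697703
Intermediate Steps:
H = -40 (H = 4*(5*(3 - 5)) = 4*(5*(-2)) = 4*(-10) = -40)
x = -675 (x = -615 - 60 = -675)
m(o, h) = -34 + o (m(o, h) = -40 + (6 + o) = -34 + o)
j(b, a) = a - 1499*a*b (j(b, a) = -1499*a*b + a = a - 1499*a*b)
j(m(13, 13), x) + 4551297 = -675*(1 - 1499*(-34 + 13)) + 4551297 = -675*(1 - 1499*(-21)) + 4551297 = -675*(1 + 31479) + 4551297 = -675*31480 + 4551297 = -21249000 + 4551297 = -16697703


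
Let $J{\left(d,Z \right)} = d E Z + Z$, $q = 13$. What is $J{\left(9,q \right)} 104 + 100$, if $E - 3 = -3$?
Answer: $1452$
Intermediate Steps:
$E = 0$ ($E = 3 - 3 = 0$)
$J{\left(d,Z \right)} = Z$ ($J{\left(d,Z \right)} = d 0 Z + Z = 0 Z + Z = 0 + Z = Z$)
$J{\left(9,q \right)} 104 + 100 = 13 \cdot 104 + 100 = 1352 + 100 = 1452$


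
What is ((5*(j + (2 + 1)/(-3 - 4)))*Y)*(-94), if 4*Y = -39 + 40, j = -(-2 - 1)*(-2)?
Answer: 10575/14 ≈ 755.36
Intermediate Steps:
j = -6 (j = -(-3)*(-2) = -1*6 = -6)
Y = ¼ (Y = (-39 + 40)/4 = (¼)*1 = ¼ ≈ 0.25000)
((5*(j + (2 + 1)/(-3 - 4)))*Y)*(-94) = ((5*(-6 + (2 + 1)/(-3 - 4)))*(¼))*(-94) = ((5*(-6 + 3/(-7)))*(¼))*(-94) = ((5*(-6 + 3*(-⅐)))*(¼))*(-94) = ((5*(-6 - 3/7))*(¼))*(-94) = ((5*(-45/7))*(¼))*(-94) = -225/7*¼*(-94) = -225/28*(-94) = 10575/14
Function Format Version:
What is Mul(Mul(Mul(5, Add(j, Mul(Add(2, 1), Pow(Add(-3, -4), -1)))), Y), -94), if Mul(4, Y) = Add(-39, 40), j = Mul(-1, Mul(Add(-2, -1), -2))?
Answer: Rational(10575, 14) ≈ 755.36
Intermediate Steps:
j = -6 (j = Mul(-1, Mul(-3, -2)) = Mul(-1, 6) = -6)
Y = Rational(1, 4) (Y = Mul(Rational(1, 4), Add(-39, 40)) = Mul(Rational(1, 4), 1) = Rational(1, 4) ≈ 0.25000)
Mul(Mul(Mul(5, Add(j, Mul(Add(2, 1), Pow(Add(-3, -4), -1)))), Y), -94) = Mul(Mul(Mul(5, Add(-6, Mul(Add(2, 1), Pow(Add(-3, -4), -1)))), Rational(1, 4)), -94) = Mul(Mul(Mul(5, Add(-6, Mul(3, Pow(-7, -1)))), Rational(1, 4)), -94) = Mul(Mul(Mul(5, Add(-6, Mul(3, Rational(-1, 7)))), Rational(1, 4)), -94) = Mul(Mul(Mul(5, Add(-6, Rational(-3, 7))), Rational(1, 4)), -94) = Mul(Mul(Mul(5, Rational(-45, 7)), Rational(1, 4)), -94) = Mul(Mul(Rational(-225, 7), Rational(1, 4)), -94) = Mul(Rational(-225, 28), -94) = Rational(10575, 14)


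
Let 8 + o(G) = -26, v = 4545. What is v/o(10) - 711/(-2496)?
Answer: -1886691/14144 ≈ -133.39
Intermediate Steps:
o(G) = -34 (o(G) = -8 - 26 = -34)
v/o(10) - 711/(-2496) = 4545/(-34) - 711/(-2496) = 4545*(-1/34) - 711*(-1/2496) = -4545/34 + 237/832 = -1886691/14144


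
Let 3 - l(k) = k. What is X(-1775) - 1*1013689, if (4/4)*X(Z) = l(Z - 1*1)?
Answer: -1011910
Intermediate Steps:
l(k) = 3 - k
X(Z) = 4 - Z (X(Z) = 3 - (Z - 1*1) = 3 - (Z - 1) = 3 - (-1 + Z) = 3 + (1 - Z) = 4 - Z)
X(-1775) - 1*1013689 = (4 - 1*(-1775)) - 1*1013689 = (4 + 1775) - 1013689 = 1779 - 1013689 = -1011910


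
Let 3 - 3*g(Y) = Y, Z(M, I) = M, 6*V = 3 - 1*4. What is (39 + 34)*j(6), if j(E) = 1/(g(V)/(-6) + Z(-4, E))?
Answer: -7884/451 ≈ -17.481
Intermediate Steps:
V = -⅙ (V = (3 - 1*4)/6 = (3 - 4)/6 = (⅙)*(-1) = -⅙ ≈ -0.16667)
g(Y) = 1 - Y/3
j(E) = -108/451 (j(E) = 1/((1 - ⅓*(-⅙))/(-6) - 4) = 1/((1 + 1/18)*(-⅙) - 4) = 1/((19/18)*(-⅙) - 4) = 1/(-19/108 - 4) = 1/(-451/108) = -108/451)
(39 + 34)*j(6) = (39 + 34)*(-108/451) = 73*(-108/451) = -7884/451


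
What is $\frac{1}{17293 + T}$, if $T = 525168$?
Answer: $\frac{1}{542461} \approx 1.8435 \cdot 10^{-6}$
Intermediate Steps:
$\frac{1}{17293 + T} = \frac{1}{17293 + 525168} = \frac{1}{542461}$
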